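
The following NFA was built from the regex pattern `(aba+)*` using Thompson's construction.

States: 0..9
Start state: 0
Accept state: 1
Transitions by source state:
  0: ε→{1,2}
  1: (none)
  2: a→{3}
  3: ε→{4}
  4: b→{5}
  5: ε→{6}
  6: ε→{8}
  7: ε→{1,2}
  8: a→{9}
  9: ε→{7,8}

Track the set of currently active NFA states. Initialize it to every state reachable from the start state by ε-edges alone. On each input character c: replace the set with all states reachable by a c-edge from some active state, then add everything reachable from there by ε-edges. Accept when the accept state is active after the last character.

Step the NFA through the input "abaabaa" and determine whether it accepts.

Answer: ACCEPT

Trace:
S₀ = ε-closure({0}) = {0,1,2}
'a' @ 1: {3,4}
'b' @ 2: {5,6,8}
'a' @ 3: {1,2,7,8,9}  (accept∈set)
'a' @ 4: {1,2,3,4,7,8,9}  (accept∈set)
'b' @ 5: {5,6,8}
'a' @ 6: {1,2,7,8,9}  (accept∈set)
'a' @ 7: {1,2,3,4,7,8,9}  (accept∈set)
final: {1,2,3,4,7,8,9}; accept 1 in set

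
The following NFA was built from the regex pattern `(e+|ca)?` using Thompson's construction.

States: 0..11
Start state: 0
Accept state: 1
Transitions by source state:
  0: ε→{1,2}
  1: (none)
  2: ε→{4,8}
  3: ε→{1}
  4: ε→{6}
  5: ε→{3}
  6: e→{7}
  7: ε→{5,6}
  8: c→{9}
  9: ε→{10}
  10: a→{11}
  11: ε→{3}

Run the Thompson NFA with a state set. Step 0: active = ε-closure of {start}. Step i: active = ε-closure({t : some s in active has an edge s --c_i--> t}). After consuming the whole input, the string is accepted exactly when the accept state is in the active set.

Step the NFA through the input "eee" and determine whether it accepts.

Answer: ACCEPT

Steps:
initial (ε-close {0}): {0,1,2,4,6,8}
'e' @ 1: {1,3,5,6,7}  ✓accept
'e' @ 2: {1,3,5,6,7}  ✓accept
'e' @ 3: {1,3,5,6,7}  ✓accept
end set {1,3,5,6,7} — state 1 in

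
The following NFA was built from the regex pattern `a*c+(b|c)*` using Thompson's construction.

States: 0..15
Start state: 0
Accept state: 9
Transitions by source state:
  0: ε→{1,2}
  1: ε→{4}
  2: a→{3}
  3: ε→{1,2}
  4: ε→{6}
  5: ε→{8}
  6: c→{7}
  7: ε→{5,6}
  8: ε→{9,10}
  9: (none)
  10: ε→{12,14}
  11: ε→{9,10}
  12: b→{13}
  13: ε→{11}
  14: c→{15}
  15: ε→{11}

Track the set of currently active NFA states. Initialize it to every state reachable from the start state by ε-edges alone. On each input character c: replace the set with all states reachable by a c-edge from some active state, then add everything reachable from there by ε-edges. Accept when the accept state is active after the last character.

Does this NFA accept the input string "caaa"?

S₀ = ε-closure({0}) = {0,1,2,4,6}
'c' @ 1: {5,6,7,8,9,10,12,14}  [accepting]
'a' @ 2: {}  — state set empty
rest 'aa' ignored (set empty)
final: {}; accept 9 not in set

Answer: REJECT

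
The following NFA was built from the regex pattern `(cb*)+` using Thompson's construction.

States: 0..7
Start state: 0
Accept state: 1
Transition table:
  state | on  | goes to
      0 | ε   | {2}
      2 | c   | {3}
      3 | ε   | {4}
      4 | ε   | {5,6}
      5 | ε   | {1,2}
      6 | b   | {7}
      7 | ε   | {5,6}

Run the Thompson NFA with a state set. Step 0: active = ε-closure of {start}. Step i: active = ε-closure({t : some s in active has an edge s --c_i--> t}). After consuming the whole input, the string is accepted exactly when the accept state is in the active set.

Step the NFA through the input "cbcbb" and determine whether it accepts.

initial (ε-close {0}): {0,2}
'c' @ 1: {1,2,3,4,5,6}  [accepting]
'b' @ 2: {1,2,5,6,7}  [accepting]
'c' @ 3: {1,2,3,4,5,6}  [accepting]
'b' @ 4: {1,2,5,6,7}  [accepting]
'b' @ 5: {1,2,5,6,7}  [accepting]
final: {1,2,5,6,7}; accept 1 in set

Answer: ACCEPT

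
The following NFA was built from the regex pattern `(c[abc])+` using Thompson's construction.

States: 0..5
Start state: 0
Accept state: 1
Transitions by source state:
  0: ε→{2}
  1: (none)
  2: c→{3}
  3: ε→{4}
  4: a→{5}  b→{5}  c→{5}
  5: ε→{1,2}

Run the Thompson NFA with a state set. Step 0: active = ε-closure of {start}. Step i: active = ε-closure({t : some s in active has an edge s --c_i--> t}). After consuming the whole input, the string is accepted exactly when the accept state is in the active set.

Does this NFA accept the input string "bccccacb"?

Answer: REJECT

Derivation:
S₀ = ε-closure({0}) = {0,2}
'b' @ 1: {}  — dead — no transitions
rest 'ccccacb' ignored (set empty)
final: {}; accept 1 not in set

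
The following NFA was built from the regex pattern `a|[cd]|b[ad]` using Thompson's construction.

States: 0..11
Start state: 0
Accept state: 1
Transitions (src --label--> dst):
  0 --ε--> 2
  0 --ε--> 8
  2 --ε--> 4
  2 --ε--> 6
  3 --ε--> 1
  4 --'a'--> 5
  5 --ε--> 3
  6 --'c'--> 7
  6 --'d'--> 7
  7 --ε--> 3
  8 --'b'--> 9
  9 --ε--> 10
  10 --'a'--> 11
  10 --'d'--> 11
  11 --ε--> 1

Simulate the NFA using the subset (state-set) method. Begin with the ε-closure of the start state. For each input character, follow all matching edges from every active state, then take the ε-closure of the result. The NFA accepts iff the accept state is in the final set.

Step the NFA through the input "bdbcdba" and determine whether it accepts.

S₀ = ε-closure({0}) = {0,2,4,6,8}
'b' @ 1: {9,10}
'd' @ 2: {1,11}  (accept∈set)
'b' @ 3: {}  — no active states
rest 'cdba' ignored (set empty)
end set {} — state 1 not in

Answer: REJECT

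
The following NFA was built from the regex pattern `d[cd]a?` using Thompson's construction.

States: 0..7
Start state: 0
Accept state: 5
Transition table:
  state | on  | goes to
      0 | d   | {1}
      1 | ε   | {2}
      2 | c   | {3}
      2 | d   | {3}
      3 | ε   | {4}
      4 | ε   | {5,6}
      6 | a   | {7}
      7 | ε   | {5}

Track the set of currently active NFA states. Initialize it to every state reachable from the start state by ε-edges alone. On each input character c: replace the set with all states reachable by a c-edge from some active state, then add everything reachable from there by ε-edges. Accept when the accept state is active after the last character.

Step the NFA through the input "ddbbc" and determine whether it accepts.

Answer: REJECT

Trace:
S₀ = ε-closure({0}) = {0}
'd' @ 1: {1,2}
'd' @ 2: {3,4,5,6}  [accepting]
'b' @ 3: {}  — dead — no transitions
rest 'bc' ignored (set empty)
final: {}; accept 5 not in set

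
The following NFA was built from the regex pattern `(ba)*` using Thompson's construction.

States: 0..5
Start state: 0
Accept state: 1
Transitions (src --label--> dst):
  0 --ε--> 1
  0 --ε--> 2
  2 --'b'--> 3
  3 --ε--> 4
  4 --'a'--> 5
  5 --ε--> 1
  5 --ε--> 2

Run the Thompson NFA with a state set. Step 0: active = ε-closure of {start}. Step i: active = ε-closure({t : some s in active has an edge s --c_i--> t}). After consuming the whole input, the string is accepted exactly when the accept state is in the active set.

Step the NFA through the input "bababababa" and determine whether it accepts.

initial (ε-close {0}): {0,1,2}
'b' @ 1: {3,4}
'a' @ 2: {1,2,5}  [accepting]
'b' @ 3: {3,4}
'a' @ 4: {1,2,5}  [accepting]
'b' @ 5: {3,4}
'a' @ 6: {1,2,5}  [accepting]
'b' @ 7: {3,4}
'a' @ 8: {1,2,5}  [accepting]
'b' @ 9: {3,4}
'a' @ 10: {1,2,5}  [accepting]
final: {1,2,5}; accept 1 in set

Answer: ACCEPT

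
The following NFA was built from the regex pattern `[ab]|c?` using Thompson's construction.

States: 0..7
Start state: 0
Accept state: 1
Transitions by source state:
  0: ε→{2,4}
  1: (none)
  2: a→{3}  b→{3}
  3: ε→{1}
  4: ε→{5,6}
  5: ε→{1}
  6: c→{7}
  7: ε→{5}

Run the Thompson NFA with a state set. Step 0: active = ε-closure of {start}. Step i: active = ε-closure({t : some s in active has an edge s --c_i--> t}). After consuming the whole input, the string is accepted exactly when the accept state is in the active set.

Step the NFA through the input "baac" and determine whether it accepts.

S₀ = ε-closure({0}) = {0,1,2,4,5,6}
'b' @ 1: {1,3}  ✓accept
'a' @ 2: {}  — dead — no transitions
rest 'ac' ignored (set empty)
end set {} — state 1 not in

Answer: REJECT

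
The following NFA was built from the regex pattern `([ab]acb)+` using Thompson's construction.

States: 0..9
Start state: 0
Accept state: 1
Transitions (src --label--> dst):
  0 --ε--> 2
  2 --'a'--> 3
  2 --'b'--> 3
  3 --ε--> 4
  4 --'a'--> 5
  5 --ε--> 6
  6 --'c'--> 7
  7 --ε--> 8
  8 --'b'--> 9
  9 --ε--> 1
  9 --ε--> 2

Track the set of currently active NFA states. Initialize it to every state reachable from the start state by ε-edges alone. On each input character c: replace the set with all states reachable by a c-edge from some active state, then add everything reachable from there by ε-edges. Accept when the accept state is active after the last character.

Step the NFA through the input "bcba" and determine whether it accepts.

Answer: REJECT

Trace:
start: ε-closure({0}) = {0,2}
'b' @ 1: {3,4}
'c' @ 2: {}  — state set empty
rest 'ba' ignored (set empty)
end set {} — state 1 not in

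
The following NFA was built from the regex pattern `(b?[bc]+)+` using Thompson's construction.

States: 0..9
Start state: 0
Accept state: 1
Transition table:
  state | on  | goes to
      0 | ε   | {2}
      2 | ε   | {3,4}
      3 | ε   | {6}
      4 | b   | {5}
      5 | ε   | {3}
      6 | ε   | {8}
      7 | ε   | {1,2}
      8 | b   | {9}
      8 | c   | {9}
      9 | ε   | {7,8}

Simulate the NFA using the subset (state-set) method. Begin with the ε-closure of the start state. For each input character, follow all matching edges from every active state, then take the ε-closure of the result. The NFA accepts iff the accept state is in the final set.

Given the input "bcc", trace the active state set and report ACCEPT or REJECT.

Answer: ACCEPT

Steps:
start: ε-closure({0}) = {0,2,3,4,6,8}
'b' @ 1: {1,2,3,4,5,6,7,8,9}  [accepting]
'c' @ 2: {1,2,3,4,6,7,8,9}  [accepting]
'c' @ 3: {1,2,3,4,6,7,8,9}  [accepting]
after full input: {1,2,3,4,6,7,8,9}  (accept=1 in)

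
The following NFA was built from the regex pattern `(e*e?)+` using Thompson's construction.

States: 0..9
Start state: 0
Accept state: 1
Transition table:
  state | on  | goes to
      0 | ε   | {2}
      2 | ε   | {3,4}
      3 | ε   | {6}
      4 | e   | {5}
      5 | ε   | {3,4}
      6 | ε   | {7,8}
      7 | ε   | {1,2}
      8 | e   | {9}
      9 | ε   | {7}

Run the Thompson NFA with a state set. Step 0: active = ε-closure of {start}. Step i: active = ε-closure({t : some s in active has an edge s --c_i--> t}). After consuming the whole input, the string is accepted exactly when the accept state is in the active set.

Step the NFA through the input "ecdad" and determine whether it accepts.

Answer: REJECT

Trace:
S₀ = ε-closure({0}) = {0,1,2,3,4,6,7,8}
'e' @ 1: {1,2,3,4,5,6,7,8,9}  (accept∈set)
'c' @ 2: {}  — dead — no transitions
rest 'dad' ignored (set empty)
after full input: {}  (accept=1 not in)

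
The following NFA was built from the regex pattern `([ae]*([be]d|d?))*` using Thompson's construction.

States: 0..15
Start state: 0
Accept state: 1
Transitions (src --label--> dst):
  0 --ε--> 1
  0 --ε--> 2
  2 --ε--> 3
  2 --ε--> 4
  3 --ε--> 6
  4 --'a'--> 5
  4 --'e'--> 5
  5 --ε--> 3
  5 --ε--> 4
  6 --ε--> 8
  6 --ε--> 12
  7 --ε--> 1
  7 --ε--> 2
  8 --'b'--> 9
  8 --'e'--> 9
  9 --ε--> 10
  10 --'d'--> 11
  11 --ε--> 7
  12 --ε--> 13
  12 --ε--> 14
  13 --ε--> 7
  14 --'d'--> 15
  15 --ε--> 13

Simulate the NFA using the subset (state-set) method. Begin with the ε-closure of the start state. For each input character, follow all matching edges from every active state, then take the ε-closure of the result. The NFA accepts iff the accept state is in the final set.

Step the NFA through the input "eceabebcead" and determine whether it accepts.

Answer: REJECT

Steps:
S₀ = ε-closure({0}) = {0,1,2,3,4,6,7,8,12,13,14}
'e' @ 1: {1,2,3,4,5,6,7,8,9,10,12,13,14}  (accept∈set)
'c' @ 2: {}  — no active states
rest 'eabebcead' ignored (set empty)
final: {}; accept 1 not in set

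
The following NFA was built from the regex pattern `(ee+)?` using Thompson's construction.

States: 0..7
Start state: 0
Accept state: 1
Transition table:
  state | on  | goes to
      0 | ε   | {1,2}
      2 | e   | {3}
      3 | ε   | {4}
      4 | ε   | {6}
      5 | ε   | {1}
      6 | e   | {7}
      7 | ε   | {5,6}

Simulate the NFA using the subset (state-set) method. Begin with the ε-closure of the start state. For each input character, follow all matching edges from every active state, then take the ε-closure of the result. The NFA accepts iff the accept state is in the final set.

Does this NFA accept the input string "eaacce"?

S₀ = ε-closure({0}) = {0,1,2}
'e' @ 1: {3,4,6}
'a' @ 2: {}  — state set empty
rest 'acce' ignored (set empty)
final: {}; accept 1 not in set

Answer: REJECT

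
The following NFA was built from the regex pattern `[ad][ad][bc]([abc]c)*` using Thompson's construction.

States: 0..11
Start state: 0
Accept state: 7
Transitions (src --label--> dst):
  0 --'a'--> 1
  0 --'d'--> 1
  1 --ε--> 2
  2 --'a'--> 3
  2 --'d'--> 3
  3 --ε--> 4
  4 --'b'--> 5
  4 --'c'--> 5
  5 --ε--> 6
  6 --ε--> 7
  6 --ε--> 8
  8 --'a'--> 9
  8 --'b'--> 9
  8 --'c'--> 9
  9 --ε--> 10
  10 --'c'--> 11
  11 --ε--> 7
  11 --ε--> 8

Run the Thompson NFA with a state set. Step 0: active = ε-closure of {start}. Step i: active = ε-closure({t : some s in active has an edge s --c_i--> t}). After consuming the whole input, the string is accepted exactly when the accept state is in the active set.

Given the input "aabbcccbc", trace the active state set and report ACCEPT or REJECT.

Answer: ACCEPT

Steps:
S₀ = ε-closure({0}) = {0}
'a' @ 1: {1,2}
'a' @ 2: {3,4}
'b' @ 3: {5,6,7,8}  [accepting]
'b' @ 4: {9,10}
'c' @ 5: {7,8,11}  [accepting]
'c' @ 6: {9,10}
'c' @ 7: {7,8,11}  [accepting]
'b' @ 8: {9,10}
'c' @ 9: {7,8,11}  [accepting]
end set {7,8,11} — state 7 in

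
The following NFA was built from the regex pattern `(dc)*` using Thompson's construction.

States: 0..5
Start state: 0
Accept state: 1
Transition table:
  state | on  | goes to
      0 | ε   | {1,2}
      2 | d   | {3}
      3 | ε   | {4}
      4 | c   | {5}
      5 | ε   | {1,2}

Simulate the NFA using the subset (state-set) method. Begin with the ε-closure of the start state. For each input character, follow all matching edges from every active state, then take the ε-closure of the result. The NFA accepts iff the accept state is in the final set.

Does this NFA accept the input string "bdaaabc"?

S₀ = ε-closure({0}) = {0,1,2}
'b' @ 1: {}  — no active states
rest 'daaabc' ignored (set empty)
final: {}; accept 1 not in set

Answer: REJECT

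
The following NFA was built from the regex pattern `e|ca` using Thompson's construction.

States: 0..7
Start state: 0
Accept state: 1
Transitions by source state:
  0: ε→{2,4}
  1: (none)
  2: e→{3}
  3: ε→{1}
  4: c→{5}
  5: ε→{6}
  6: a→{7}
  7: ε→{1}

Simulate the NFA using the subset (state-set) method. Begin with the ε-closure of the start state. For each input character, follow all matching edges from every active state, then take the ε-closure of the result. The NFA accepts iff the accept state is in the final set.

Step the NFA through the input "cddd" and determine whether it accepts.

start: ε-closure({0}) = {0,2,4}
'c' @ 1: {5,6}
'd' @ 2: {}  — no active states
rest 'dd' ignored (set empty)
after full input: {}  (accept=1 not in)

Answer: REJECT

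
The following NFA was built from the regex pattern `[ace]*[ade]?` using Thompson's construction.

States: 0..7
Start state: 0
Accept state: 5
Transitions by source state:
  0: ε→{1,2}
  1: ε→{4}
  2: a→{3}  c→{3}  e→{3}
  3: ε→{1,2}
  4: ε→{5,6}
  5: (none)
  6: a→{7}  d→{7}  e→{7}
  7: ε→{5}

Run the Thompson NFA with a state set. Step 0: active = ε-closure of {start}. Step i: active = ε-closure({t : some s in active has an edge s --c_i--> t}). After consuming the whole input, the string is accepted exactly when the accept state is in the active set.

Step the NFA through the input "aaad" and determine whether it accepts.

Answer: ACCEPT

Steps:
S₀ = ε-closure({0}) = {0,1,2,4,5,6}
'a' @ 1: {1,2,3,4,5,6,7}  [accepting]
'a' @ 2: {1,2,3,4,5,6,7}  [accepting]
'a' @ 3: {1,2,3,4,5,6,7}  [accepting]
'd' @ 4: {5,7}  [accepting]
final: {5,7}; accept 5 in set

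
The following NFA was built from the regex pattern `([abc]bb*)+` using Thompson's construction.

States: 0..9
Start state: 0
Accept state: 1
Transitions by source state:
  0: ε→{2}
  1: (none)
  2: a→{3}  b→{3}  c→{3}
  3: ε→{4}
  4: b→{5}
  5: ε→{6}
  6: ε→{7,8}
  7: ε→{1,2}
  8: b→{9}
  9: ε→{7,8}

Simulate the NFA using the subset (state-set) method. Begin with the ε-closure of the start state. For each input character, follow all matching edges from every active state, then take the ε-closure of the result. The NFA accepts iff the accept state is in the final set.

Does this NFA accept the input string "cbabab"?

S₀ = ε-closure({0}) = {0,2}
'c' @ 1: {3,4}
'b' @ 2: {1,2,5,6,7,8}  [accepting]
'a' @ 3: {3,4}
'b' @ 4: {1,2,5,6,7,8}  [accepting]
'a' @ 5: {3,4}
'b' @ 6: {1,2,5,6,7,8}  [accepting]
end set {1,2,5,6,7,8} — state 1 in

Answer: ACCEPT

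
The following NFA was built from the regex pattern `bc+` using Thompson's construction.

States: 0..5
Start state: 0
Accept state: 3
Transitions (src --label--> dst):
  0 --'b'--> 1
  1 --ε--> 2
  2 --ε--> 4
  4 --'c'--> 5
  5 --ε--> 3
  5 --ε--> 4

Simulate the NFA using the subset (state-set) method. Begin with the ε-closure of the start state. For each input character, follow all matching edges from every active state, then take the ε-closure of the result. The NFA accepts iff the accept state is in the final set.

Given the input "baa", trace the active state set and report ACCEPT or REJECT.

initial (ε-close {0}): {0}
'b' @ 1: {1,2,4}
'a' @ 2: {}  — no active states
rest 'a' ignored (set empty)
after full input: {}  (accept=3 not in)

Answer: REJECT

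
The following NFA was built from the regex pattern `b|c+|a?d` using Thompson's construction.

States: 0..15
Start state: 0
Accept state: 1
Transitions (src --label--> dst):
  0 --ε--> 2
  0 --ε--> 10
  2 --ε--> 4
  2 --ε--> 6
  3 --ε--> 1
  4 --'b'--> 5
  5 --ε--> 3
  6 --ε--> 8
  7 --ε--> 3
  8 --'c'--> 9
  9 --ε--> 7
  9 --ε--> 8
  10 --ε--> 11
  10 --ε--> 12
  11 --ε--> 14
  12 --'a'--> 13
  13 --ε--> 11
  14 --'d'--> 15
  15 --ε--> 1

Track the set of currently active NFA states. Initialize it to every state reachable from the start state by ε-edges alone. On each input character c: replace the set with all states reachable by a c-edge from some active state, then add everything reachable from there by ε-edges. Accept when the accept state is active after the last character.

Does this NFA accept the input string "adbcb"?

start: ε-closure({0}) = {0,2,4,6,8,10,11,12,14}
'a' @ 1: {11,13,14}
'd' @ 2: {1,15}  [accepting]
'b' @ 3: {}  — no active states
rest 'cb' ignored (set empty)
final: {}; accept 1 not in set

Answer: REJECT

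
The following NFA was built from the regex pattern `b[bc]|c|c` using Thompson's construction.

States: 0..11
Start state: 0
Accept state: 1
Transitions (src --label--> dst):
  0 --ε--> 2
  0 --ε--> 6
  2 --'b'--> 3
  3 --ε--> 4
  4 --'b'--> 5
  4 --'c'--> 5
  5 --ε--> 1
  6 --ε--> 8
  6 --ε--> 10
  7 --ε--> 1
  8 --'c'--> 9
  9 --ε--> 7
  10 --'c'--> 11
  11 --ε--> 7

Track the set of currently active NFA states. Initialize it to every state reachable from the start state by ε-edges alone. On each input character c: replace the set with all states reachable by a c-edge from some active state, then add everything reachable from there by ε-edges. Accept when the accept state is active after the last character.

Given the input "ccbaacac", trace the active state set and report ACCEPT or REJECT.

Answer: REJECT

Steps:
start: ε-closure({0}) = {0,2,6,8,10}
'c' @ 1: {1,7,9,11}  ✓accept
'c' @ 2: {}  — no active states
rest 'baacac' ignored (set empty)
final: {}; accept 1 not in set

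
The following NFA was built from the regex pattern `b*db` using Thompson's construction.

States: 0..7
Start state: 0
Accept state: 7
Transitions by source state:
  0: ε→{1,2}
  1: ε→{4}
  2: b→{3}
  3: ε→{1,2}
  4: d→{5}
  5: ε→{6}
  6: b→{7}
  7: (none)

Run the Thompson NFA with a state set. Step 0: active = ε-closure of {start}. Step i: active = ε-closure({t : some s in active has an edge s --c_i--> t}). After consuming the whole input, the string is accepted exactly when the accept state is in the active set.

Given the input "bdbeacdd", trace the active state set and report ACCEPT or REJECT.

Answer: REJECT

Steps:
S₀ = ε-closure({0}) = {0,1,2,4}
'b' @ 1: {1,2,3,4}
'd' @ 2: {5,6}
'b' @ 3: {7}  [accepting]
'e' @ 4: {}  — no active states
rest 'acdd' ignored (set empty)
after full input: {}  (accept=7 not in)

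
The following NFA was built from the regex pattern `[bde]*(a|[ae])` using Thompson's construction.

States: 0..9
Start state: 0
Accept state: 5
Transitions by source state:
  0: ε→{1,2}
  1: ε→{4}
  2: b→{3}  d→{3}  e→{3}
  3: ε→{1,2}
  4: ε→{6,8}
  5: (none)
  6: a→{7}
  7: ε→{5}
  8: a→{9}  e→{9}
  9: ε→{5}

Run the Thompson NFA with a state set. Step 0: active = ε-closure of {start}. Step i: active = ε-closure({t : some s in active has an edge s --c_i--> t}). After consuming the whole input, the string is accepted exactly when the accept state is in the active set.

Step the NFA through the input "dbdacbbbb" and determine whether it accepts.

Answer: REJECT

Derivation:
start: ε-closure({0}) = {0,1,2,4,6,8}
'd' @ 1: {1,2,3,4,6,8}
'b' @ 2: {1,2,3,4,6,8}
'd' @ 3: {1,2,3,4,6,8}
'a' @ 4: {5,7,9}  (accept∈set)
'c' @ 5: {}  — state set empty
rest 'bbbb' ignored (set empty)
after full input: {}  (accept=5 not in)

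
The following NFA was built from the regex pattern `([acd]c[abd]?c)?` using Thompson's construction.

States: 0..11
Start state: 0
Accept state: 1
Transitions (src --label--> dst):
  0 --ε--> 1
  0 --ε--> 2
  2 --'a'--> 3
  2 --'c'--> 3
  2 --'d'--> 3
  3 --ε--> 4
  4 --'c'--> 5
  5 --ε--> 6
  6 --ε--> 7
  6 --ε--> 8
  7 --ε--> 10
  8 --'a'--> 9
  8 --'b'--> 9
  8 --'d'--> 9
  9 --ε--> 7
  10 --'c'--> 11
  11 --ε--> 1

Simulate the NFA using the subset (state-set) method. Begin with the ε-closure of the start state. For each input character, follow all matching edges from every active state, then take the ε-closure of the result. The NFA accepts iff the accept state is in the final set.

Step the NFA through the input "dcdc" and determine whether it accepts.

S₀ = ε-closure({0}) = {0,1,2}
'd' @ 1: {3,4}
'c' @ 2: {5,6,7,8,10}
'd' @ 3: {7,9,10}
'c' @ 4: {1,11}  ✓accept
end set {1,11} — state 1 in

Answer: ACCEPT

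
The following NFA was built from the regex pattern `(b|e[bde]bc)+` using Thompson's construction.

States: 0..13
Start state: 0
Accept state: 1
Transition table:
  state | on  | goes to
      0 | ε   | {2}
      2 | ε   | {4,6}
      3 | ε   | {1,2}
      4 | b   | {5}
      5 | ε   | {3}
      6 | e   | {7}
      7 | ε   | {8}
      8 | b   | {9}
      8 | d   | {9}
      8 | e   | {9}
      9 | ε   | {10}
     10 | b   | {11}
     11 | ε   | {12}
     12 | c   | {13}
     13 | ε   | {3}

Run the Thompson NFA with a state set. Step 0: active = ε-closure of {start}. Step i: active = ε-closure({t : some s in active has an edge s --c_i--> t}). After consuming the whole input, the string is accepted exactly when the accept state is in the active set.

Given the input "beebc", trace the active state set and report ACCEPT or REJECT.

start: ε-closure({0}) = {0,2,4,6}
'b' @ 1: {1,2,3,4,5,6}  (accept∈set)
'e' @ 2: {7,8}
'e' @ 3: {9,10}
'b' @ 4: {11,12}
'c' @ 5: {1,2,3,4,6,13}  (accept∈set)
end set {1,2,3,4,6,13} — state 1 in

Answer: ACCEPT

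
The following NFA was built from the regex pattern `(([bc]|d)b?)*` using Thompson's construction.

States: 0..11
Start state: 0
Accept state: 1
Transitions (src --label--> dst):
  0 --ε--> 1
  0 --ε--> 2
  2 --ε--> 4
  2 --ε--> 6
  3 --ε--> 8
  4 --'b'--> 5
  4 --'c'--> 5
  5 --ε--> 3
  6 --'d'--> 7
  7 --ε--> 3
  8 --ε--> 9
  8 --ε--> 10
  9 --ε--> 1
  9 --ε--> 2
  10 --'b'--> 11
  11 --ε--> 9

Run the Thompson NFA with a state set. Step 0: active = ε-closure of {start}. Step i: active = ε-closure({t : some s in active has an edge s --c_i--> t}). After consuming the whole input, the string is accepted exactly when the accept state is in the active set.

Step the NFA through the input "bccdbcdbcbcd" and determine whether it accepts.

Answer: ACCEPT

Trace:
initial (ε-close {0}): {0,1,2,4,6}
'b' @ 1: {1,2,3,4,5,6,8,9,10}  ✓accept
'c' @ 2: {1,2,3,4,5,6,8,9,10}  ✓accept
'c' @ 3: {1,2,3,4,5,6,8,9,10}  ✓accept
'd' @ 4: {1,2,3,4,6,7,8,9,10}  ✓accept
'b' @ 5: {1,2,3,4,5,6,8,9,10,11}  ✓accept
'c' @ 6: {1,2,3,4,5,6,8,9,10}  ✓accept
'd' @ 7: {1,2,3,4,6,7,8,9,10}  ✓accept
'b' @ 8: {1,2,3,4,5,6,8,9,10,11}  ✓accept
'c' @ 9: {1,2,3,4,5,6,8,9,10}  ✓accept
'b' @ 10: {1,2,3,4,5,6,8,9,10,11}  ✓accept
'c' @ 11: {1,2,3,4,5,6,8,9,10}  ✓accept
'd' @ 12: {1,2,3,4,6,7,8,9,10}  ✓accept
end set {1,2,3,4,6,7,8,9,10} — state 1 in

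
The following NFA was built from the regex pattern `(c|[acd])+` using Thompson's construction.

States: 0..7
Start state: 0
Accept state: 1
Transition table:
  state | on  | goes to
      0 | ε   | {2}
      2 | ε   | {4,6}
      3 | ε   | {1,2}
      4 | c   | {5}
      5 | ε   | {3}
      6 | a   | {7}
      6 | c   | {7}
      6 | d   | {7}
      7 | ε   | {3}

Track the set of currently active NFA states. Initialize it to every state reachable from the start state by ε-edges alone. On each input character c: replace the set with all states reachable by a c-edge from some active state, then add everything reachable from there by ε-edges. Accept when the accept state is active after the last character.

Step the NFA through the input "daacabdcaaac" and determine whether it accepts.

S₀ = ε-closure({0}) = {0,2,4,6}
'd' @ 1: {1,2,3,4,6,7}  (accept∈set)
'a' @ 2: {1,2,3,4,6,7}  (accept∈set)
'a' @ 3: {1,2,3,4,6,7}  (accept∈set)
'c' @ 4: {1,2,3,4,5,6,7}  (accept∈set)
'a' @ 5: {1,2,3,4,6,7}  (accept∈set)
'b' @ 6: {}  — no active states
rest 'dcaaac' ignored (set empty)
end set {} — state 1 not in

Answer: REJECT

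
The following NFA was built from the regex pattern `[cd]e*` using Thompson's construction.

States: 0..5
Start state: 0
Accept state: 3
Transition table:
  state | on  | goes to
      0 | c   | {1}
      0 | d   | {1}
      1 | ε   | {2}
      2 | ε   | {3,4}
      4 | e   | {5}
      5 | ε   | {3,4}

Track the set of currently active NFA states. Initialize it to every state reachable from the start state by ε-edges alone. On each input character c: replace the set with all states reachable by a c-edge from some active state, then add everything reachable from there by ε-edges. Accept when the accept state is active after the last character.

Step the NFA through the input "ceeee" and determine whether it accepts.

initial (ε-close {0}): {0}
'c' @ 1: {1,2,3,4}  [accepting]
'e' @ 2: {3,4,5}  [accepting]
'e' @ 3: {3,4,5}  [accepting]
'e' @ 4: {3,4,5}  [accepting]
'e' @ 5: {3,4,5}  [accepting]
final: {3,4,5}; accept 3 in set

Answer: ACCEPT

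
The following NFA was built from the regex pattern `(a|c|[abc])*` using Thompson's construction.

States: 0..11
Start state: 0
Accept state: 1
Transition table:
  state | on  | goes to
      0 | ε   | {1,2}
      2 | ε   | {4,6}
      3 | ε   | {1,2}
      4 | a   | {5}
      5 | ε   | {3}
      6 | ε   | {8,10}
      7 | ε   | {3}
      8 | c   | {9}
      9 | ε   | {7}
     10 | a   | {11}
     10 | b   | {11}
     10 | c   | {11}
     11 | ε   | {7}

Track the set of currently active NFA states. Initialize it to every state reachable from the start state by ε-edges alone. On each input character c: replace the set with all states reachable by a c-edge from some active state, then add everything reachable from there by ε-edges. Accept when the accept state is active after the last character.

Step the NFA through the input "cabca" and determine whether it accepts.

S₀ = ε-closure({0}) = {0,1,2,4,6,8,10}
'c' @ 1: {1,2,3,4,6,7,8,9,10,11}  (accept∈set)
'a' @ 2: {1,2,3,4,5,6,7,8,10,11}  (accept∈set)
'b' @ 3: {1,2,3,4,6,7,8,10,11}  (accept∈set)
'c' @ 4: {1,2,3,4,6,7,8,9,10,11}  (accept∈set)
'a' @ 5: {1,2,3,4,5,6,7,8,10,11}  (accept∈set)
after full input: {1,2,3,4,5,6,7,8,10,11}  (accept=1 in)

Answer: ACCEPT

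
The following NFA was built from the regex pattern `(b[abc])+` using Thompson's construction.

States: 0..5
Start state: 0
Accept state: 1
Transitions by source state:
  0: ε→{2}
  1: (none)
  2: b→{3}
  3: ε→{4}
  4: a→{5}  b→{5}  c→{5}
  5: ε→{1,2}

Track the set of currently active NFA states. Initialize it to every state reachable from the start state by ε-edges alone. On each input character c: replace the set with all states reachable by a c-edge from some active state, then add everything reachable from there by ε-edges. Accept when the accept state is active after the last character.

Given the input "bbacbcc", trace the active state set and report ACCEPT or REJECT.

Answer: REJECT

Trace:
S₀ = ε-closure({0}) = {0,2}
'b' @ 1: {3,4}
'b' @ 2: {1,2,5}  (accept∈set)
'a' @ 3: {}  — state set empty
rest 'cbcc' ignored (set empty)
after full input: {}  (accept=1 not in)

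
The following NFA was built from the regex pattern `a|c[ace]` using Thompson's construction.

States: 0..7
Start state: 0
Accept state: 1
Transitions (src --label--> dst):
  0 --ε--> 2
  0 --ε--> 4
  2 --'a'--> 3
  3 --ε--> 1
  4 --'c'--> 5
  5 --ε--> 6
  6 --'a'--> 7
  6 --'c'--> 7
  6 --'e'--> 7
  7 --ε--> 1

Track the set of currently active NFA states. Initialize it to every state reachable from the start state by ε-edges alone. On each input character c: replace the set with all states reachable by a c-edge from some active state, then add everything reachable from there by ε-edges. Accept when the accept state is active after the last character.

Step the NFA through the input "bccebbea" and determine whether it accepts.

Answer: REJECT

Steps:
S₀ = ε-closure({0}) = {0,2,4}
'b' @ 1: {}  — no active states
rest 'ccebbea' ignored (set empty)
after full input: {}  (accept=1 not in)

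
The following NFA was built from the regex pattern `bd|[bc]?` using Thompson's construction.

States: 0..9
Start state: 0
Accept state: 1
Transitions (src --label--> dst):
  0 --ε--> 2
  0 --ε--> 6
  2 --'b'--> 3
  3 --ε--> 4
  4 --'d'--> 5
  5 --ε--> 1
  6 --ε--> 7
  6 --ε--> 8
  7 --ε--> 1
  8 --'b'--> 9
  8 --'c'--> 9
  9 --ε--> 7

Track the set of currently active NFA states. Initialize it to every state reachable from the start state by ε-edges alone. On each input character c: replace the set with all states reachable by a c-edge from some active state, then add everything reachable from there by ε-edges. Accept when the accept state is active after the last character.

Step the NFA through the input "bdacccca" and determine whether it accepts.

Answer: REJECT

Steps:
S₀ = ε-closure({0}) = {0,1,2,6,7,8}
'b' @ 1: {1,3,4,7,9}  (accept∈set)
'd' @ 2: {1,5}  (accept∈set)
'a' @ 3: {}  — no active states
rest 'cccca' ignored (set empty)
end set {} — state 1 not in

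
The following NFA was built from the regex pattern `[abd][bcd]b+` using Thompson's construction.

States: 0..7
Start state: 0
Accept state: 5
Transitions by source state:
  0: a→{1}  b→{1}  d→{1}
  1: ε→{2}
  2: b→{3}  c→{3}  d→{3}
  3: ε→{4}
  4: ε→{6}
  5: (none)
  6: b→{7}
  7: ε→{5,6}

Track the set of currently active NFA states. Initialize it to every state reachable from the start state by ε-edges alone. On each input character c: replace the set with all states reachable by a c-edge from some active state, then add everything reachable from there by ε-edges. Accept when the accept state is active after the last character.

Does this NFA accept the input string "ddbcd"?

start: ε-closure({0}) = {0}
'd' @ 1: {1,2}
'd' @ 2: {3,4,6}
'b' @ 3: {5,6,7}  [accepting]
'c' @ 4: {}  — dead — no transitions
rest 'd' ignored (set empty)
end set {} — state 5 not in

Answer: REJECT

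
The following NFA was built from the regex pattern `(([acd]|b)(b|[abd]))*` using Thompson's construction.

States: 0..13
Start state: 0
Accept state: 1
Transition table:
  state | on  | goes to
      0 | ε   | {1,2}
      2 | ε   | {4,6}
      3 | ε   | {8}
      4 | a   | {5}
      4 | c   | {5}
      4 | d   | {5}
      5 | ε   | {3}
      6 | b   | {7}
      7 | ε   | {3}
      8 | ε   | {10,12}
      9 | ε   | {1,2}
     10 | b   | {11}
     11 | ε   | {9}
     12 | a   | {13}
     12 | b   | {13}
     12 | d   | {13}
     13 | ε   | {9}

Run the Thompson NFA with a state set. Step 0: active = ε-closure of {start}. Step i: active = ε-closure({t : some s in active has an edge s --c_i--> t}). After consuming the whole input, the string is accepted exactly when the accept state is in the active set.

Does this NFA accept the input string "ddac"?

S₀ = ε-closure({0}) = {0,1,2,4,6}
'd' @ 1: {3,5,8,10,12}
'd' @ 2: {1,2,4,6,9,13}  [accepting]
'a' @ 3: {3,5,8,10,12}
'c' @ 4: {}  — dead — no transitions
final: {}; accept 1 not in set

Answer: REJECT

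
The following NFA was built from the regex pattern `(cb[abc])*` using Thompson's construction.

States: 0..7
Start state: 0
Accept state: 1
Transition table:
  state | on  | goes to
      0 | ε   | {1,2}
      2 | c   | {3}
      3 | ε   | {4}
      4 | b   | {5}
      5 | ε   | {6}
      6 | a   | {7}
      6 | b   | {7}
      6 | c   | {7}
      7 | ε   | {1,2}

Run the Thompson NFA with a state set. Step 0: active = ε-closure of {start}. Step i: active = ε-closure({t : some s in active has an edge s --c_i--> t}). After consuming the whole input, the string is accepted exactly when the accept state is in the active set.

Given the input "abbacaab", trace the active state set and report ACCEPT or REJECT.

initial (ε-close {0}): {0,1,2}
'a' @ 1: {}  — state set empty
rest 'bbacaab' ignored (set empty)
end set {} — state 1 not in

Answer: REJECT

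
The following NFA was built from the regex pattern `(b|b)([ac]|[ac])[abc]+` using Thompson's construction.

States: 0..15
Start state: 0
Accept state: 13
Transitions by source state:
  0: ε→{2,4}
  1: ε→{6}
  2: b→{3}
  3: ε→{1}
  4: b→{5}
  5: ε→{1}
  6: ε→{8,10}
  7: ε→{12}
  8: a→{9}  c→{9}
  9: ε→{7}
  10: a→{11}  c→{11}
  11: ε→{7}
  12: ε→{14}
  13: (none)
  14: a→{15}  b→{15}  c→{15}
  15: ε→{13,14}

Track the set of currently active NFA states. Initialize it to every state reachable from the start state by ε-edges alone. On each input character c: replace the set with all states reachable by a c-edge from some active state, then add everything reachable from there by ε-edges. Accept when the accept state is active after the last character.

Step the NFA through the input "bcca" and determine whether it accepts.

Answer: ACCEPT

Derivation:
S₀ = ε-closure({0}) = {0,2,4}
'b' @ 1: {1,3,5,6,8,10}
'c' @ 2: {7,9,11,12,14}
'c' @ 3: {13,14,15}  [accepting]
'a' @ 4: {13,14,15}  [accepting]
end set {13,14,15} — state 13 in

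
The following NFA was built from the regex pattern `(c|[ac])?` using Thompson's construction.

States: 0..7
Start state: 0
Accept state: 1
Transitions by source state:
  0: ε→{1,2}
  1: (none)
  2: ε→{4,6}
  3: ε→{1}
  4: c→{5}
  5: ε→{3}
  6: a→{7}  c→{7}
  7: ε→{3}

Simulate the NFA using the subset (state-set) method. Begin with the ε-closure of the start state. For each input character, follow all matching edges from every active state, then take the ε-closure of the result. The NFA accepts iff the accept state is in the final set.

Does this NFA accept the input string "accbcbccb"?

start: ε-closure({0}) = {0,1,2,4,6}
'a' @ 1: {1,3,7}  ✓accept
'c' @ 2: {}  — dead — no transitions
rest 'cbcbccb' ignored (set empty)
after full input: {}  (accept=1 not in)

Answer: REJECT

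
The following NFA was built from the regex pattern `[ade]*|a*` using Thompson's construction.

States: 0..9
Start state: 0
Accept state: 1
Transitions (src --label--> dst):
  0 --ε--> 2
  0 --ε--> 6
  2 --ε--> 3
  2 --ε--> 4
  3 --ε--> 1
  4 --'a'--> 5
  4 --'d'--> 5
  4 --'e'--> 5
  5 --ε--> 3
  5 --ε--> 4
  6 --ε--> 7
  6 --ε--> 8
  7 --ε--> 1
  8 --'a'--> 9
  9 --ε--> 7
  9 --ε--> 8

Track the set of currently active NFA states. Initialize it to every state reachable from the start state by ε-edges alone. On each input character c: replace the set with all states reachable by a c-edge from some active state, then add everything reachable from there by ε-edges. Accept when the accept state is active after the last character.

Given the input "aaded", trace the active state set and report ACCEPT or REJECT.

Answer: ACCEPT

Derivation:
start: ε-closure({0}) = {0,1,2,3,4,6,7,8}
'a' @ 1: {1,3,4,5,7,8,9}  ✓accept
'a' @ 2: {1,3,4,5,7,8,9}  ✓accept
'd' @ 3: {1,3,4,5}  ✓accept
'e' @ 4: {1,3,4,5}  ✓accept
'd' @ 5: {1,3,4,5}  ✓accept
end set {1,3,4,5} — state 1 in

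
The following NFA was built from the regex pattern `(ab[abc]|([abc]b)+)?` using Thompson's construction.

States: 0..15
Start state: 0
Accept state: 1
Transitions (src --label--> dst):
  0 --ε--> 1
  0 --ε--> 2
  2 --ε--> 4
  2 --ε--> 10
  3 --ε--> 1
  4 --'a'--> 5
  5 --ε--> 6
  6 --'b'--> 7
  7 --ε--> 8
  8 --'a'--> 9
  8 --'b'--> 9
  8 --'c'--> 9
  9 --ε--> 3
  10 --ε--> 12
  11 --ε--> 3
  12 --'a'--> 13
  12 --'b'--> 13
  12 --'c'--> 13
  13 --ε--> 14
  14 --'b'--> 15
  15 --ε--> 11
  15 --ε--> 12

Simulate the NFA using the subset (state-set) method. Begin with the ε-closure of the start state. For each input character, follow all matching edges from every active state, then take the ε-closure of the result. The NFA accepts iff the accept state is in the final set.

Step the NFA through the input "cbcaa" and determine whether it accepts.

Answer: REJECT

Trace:
S₀ = ε-closure({0}) = {0,1,2,4,10,12}
'c' @ 1: {13,14}
'b' @ 2: {1,3,11,12,15}  ✓accept
'c' @ 3: {13,14}
'a' @ 4: {}  — state set empty
rest 'a' ignored (set empty)
end set {} — state 1 not in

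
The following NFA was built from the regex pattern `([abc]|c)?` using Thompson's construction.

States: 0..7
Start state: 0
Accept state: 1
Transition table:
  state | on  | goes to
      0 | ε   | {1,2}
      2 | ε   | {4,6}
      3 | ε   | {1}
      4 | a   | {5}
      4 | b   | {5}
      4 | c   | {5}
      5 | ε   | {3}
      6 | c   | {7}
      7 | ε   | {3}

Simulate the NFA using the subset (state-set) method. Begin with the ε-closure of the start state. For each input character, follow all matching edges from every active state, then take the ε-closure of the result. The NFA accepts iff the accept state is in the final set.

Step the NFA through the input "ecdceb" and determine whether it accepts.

Answer: REJECT

Derivation:
start: ε-closure({0}) = {0,1,2,4,6}
'e' @ 1: {}  — dead — no transitions
rest 'cdceb' ignored (set empty)
final: {}; accept 1 not in set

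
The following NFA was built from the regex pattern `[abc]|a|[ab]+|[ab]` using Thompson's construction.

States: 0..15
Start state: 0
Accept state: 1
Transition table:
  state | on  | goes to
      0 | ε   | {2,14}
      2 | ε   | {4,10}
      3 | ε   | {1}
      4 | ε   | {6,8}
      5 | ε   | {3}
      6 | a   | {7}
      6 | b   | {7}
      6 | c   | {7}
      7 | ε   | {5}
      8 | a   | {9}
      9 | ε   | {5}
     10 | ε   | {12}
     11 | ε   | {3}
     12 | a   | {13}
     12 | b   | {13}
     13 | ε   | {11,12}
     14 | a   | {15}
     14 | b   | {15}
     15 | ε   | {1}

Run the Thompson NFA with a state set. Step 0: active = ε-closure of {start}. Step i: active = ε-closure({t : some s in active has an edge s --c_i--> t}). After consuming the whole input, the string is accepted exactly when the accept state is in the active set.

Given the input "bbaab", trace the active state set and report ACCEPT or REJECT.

start: ε-closure({0}) = {0,2,4,6,8,10,12,14}
'b' @ 1: {1,3,5,7,11,12,13,15}  [accepting]
'b' @ 2: {1,3,11,12,13}  [accepting]
'a' @ 3: {1,3,11,12,13}  [accepting]
'a' @ 4: {1,3,11,12,13}  [accepting]
'b' @ 5: {1,3,11,12,13}  [accepting]
final: {1,3,11,12,13}; accept 1 in set

Answer: ACCEPT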